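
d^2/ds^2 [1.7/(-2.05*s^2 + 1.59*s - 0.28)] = (14.2885*s^2 - 11.0823*s - 1.7*(4.1*s - 1.59)*(8.2*s - 3.18) + 1.9516)/(2.05*s^2 - 1.59*s + 0.28)^3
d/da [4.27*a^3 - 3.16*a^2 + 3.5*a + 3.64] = 12.81*a^2 - 6.32*a + 3.5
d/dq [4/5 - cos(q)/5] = sin(q)/5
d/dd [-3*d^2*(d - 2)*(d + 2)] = 12*d*(2 - d^2)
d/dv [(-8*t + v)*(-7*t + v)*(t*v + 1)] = 56*t^3 - 30*t^2*v + 3*t*v^2 - 15*t + 2*v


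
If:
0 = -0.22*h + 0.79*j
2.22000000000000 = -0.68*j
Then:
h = -11.72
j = -3.26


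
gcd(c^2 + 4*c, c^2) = c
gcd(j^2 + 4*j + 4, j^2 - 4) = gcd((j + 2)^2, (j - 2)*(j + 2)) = j + 2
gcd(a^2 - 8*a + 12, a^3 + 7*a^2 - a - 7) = 1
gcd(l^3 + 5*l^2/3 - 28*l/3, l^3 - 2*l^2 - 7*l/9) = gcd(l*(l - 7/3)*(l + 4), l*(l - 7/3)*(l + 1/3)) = l^2 - 7*l/3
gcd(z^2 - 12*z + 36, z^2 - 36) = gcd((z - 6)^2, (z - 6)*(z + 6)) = z - 6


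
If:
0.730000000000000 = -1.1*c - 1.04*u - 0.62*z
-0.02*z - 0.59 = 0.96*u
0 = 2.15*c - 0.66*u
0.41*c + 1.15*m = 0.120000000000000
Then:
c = -0.19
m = 0.17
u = -0.62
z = 0.20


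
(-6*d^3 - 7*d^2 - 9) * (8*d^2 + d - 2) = -48*d^5 - 62*d^4 + 5*d^3 - 58*d^2 - 9*d + 18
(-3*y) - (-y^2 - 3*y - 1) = y^2 + 1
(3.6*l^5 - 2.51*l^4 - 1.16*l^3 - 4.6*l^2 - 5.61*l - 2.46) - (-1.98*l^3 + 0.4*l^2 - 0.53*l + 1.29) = 3.6*l^5 - 2.51*l^4 + 0.82*l^3 - 5.0*l^2 - 5.08*l - 3.75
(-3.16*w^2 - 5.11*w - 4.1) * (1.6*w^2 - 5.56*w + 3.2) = -5.056*w^4 + 9.3936*w^3 + 11.7396*w^2 + 6.444*w - 13.12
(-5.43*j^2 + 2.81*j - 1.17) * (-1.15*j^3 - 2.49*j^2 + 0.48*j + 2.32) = 6.2445*j^5 + 10.2892*j^4 - 8.2578*j^3 - 8.3355*j^2 + 5.9576*j - 2.7144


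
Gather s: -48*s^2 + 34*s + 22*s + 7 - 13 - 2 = -48*s^2 + 56*s - 8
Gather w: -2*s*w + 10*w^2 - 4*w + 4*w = -2*s*w + 10*w^2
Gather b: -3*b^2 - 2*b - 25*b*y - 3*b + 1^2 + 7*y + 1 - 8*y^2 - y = -3*b^2 + b*(-25*y - 5) - 8*y^2 + 6*y + 2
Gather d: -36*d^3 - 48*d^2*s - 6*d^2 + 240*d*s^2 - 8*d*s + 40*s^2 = -36*d^3 + d^2*(-48*s - 6) + d*(240*s^2 - 8*s) + 40*s^2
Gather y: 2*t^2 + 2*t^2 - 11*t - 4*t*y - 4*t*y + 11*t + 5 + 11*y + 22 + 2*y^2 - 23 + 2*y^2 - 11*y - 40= 4*t^2 - 8*t*y + 4*y^2 - 36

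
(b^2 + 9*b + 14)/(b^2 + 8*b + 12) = (b + 7)/(b + 6)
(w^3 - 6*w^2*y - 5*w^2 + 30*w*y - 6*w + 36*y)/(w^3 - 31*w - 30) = (w - 6*y)/(w + 5)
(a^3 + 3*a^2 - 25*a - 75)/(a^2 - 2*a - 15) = a + 5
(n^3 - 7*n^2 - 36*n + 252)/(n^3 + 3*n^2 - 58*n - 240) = (n^2 - 13*n + 42)/(n^2 - 3*n - 40)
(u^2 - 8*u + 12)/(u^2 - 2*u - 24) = (u - 2)/(u + 4)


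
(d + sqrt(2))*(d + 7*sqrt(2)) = d^2 + 8*sqrt(2)*d + 14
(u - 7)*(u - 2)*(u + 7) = u^3 - 2*u^2 - 49*u + 98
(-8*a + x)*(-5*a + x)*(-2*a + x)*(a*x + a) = -80*a^4*x - 80*a^4 + 66*a^3*x^2 + 66*a^3*x - 15*a^2*x^3 - 15*a^2*x^2 + a*x^4 + a*x^3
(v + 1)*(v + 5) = v^2 + 6*v + 5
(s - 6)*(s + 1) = s^2 - 5*s - 6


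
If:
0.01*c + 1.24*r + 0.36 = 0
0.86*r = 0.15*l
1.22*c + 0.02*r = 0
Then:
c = 0.00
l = -1.66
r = -0.29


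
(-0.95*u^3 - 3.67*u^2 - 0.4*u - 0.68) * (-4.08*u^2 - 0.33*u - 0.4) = 3.876*u^5 + 15.2871*u^4 + 3.2231*u^3 + 4.3744*u^2 + 0.3844*u + 0.272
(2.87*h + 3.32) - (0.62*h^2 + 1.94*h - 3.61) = -0.62*h^2 + 0.93*h + 6.93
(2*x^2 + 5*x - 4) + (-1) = 2*x^2 + 5*x - 5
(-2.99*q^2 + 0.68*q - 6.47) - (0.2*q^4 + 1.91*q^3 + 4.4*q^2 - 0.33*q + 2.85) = -0.2*q^4 - 1.91*q^3 - 7.39*q^2 + 1.01*q - 9.32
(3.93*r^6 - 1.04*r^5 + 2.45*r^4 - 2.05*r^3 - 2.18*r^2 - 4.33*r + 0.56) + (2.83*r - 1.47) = 3.93*r^6 - 1.04*r^5 + 2.45*r^4 - 2.05*r^3 - 2.18*r^2 - 1.5*r - 0.91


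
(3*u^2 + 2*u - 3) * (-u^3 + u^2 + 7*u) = -3*u^5 + u^4 + 26*u^3 + 11*u^2 - 21*u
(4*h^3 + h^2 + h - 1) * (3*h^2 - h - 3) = 12*h^5 - h^4 - 10*h^3 - 7*h^2 - 2*h + 3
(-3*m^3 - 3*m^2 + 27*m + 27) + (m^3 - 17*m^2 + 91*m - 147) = -2*m^3 - 20*m^2 + 118*m - 120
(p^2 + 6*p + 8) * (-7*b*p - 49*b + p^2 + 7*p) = -7*b*p^3 - 91*b*p^2 - 350*b*p - 392*b + p^4 + 13*p^3 + 50*p^2 + 56*p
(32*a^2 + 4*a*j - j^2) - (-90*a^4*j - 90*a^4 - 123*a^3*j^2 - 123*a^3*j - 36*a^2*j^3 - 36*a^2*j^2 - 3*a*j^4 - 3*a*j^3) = 90*a^4*j + 90*a^4 + 123*a^3*j^2 + 123*a^3*j + 36*a^2*j^3 + 36*a^2*j^2 + 32*a^2 + 3*a*j^4 + 3*a*j^3 + 4*a*j - j^2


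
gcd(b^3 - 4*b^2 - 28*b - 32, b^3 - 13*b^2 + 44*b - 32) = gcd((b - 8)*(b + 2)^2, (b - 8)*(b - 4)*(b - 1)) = b - 8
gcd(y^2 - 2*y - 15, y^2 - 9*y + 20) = y - 5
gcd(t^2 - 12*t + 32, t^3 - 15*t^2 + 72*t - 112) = t - 4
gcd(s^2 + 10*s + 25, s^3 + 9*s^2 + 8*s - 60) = s + 5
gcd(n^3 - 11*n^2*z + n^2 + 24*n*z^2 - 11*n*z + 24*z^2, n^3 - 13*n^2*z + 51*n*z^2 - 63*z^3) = -n + 3*z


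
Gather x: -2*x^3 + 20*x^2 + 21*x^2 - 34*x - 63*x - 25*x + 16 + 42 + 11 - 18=-2*x^3 + 41*x^2 - 122*x + 51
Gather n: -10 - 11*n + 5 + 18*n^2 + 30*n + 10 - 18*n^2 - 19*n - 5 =0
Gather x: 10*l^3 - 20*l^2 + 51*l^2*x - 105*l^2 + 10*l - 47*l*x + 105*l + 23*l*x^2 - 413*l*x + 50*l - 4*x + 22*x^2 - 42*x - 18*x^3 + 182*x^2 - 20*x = 10*l^3 - 125*l^2 + 165*l - 18*x^3 + x^2*(23*l + 204) + x*(51*l^2 - 460*l - 66)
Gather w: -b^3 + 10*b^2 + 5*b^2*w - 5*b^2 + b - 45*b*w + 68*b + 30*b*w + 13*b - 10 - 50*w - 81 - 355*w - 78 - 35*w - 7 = -b^3 + 5*b^2 + 82*b + w*(5*b^2 - 15*b - 440) - 176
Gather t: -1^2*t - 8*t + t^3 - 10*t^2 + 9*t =t^3 - 10*t^2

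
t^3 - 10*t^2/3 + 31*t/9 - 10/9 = (t - 5/3)*(t - 1)*(t - 2/3)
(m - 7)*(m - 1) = m^2 - 8*m + 7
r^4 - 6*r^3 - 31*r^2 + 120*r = r*(r - 8)*(r - 3)*(r + 5)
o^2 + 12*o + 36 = (o + 6)^2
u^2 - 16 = (u - 4)*(u + 4)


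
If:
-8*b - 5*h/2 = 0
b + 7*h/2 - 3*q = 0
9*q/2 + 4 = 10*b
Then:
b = 40/253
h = -128/253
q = -136/253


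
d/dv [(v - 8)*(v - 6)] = 2*v - 14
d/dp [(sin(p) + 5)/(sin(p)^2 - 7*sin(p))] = (-cos(p) - 10/tan(p) + 35*cos(p)/sin(p)^2)/(sin(p) - 7)^2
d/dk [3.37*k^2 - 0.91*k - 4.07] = 6.74*k - 0.91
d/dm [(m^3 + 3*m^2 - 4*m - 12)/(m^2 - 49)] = (m^4 - 143*m^2 - 270*m + 196)/(m^4 - 98*m^2 + 2401)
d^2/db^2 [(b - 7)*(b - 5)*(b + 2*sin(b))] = -2*b^2*sin(b) + 24*b*sin(b) + 8*b*cos(b) + 6*b - 66*sin(b) - 48*cos(b) - 24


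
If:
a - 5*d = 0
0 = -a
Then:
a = 0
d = 0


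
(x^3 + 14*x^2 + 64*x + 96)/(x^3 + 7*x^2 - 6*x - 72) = (x + 4)/(x - 3)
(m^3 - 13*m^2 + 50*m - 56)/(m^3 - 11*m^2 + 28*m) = (m - 2)/m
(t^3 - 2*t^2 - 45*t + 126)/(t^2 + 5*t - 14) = (t^2 - 9*t + 18)/(t - 2)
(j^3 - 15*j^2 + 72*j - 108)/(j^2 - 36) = (j^2 - 9*j + 18)/(j + 6)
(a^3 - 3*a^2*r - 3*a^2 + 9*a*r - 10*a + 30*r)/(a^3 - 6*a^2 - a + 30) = (a - 3*r)/(a - 3)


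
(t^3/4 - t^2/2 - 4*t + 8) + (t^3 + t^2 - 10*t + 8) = 5*t^3/4 + t^2/2 - 14*t + 16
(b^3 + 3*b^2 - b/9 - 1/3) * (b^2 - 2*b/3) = b^5 + 7*b^4/3 - 19*b^3/9 - 7*b^2/27 + 2*b/9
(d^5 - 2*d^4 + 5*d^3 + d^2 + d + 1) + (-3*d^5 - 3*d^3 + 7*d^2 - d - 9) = -2*d^5 - 2*d^4 + 2*d^3 + 8*d^2 - 8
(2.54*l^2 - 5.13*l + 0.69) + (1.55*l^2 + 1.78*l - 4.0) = 4.09*l^2 - 3.35*l - 3.31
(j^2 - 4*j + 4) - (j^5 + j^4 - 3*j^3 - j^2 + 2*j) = -j^5 - j^4 + 3*j^3 + 2*j^2 - 6*j + 4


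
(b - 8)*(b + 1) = b^2 - 7*b - 8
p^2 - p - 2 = (p - 2)*(p + 1)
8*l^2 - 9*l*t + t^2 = (-8*l + t)*(-l + t)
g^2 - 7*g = g*(g - 7)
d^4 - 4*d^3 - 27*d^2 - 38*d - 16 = (d - 8)*(d + 1)^2*(d + 2)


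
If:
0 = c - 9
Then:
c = 9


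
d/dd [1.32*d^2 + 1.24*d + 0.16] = 2.64*d + 1.24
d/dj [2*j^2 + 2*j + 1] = 4*j + 2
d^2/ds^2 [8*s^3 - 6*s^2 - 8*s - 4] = 48*s - 12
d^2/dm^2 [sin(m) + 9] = -sin(m)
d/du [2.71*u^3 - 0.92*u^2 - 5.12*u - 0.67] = 8.13*u^2 - 1.84*u - 5.12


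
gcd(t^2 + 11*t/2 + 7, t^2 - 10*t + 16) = 1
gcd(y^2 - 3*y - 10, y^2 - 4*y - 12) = y + 2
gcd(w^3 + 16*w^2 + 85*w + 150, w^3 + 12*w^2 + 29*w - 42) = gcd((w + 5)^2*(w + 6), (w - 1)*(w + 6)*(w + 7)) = w + 6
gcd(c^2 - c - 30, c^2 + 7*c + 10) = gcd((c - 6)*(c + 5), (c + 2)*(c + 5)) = c + 5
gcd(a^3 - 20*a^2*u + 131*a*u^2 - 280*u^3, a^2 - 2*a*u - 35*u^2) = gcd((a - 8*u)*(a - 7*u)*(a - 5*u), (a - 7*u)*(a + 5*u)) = -a + 7*u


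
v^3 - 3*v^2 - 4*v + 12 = (v - 3)*(v - 2)*(v + 2)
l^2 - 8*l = l*(l - 8)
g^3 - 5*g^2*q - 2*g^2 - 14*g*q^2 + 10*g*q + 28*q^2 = (g - 2)*(g - 7*q)*(g + 2*q)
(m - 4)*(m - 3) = m^2 - 7*m + 12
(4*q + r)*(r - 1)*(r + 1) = 4*q*r^2 - 4*q + r^3 - r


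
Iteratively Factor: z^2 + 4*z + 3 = (z + 1)*(z + 3)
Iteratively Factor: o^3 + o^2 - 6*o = (o - 2)*(o^2 + 3*o) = o*(o - 2)*(o + 3)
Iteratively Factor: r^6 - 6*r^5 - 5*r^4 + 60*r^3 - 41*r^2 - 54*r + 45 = (r + 1)*(r^5 - 7*r^4 + 2*r^3 + 58*r^2 - 99*r + 45) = (r - 3)*(r + 1)*(r^4 - 4*r^3 - 10*r^2 + 28*r - 15) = (r - 5)*(r - 3)*(r + 1)*(r^3 + r^2 - 5*r + 3) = (r - 5)*(r - 3)*(r + 1)*(r + 3)*(r^2 - 2*r + 1) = (r - 5)*(r - 3)*(r - 1)*(r + 1)*(r + 3)*(r - 1)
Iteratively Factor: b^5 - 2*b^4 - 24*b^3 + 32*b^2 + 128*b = (b - 4)*(b^4 + 2*b^3 - 16*b^2 - 32*b) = (b - 4)*(b + 4)*(b^3 - 2*b^2 - 8*b) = b*(b - 4)*(b + 4)*(b^2 - 2*b - 8) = b*(b - 4)^2*(b + 4)*(b + 2)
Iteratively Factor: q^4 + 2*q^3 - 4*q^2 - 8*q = (q)*(q^3 + 2*q^2 - 4*q - 8) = q*(q - 2)*(q^2 + 4*q + 4) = q*(q - 2)*(q + 2)*(q + 2)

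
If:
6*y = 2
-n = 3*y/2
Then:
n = -1/2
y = 1/3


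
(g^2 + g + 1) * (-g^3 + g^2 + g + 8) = -g^5 + g^3 + 10*g^2 + 9*g + 8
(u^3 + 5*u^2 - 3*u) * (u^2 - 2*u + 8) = u^5 + 3*u^4 - 5*u^3 + 46*u^2 - 24*u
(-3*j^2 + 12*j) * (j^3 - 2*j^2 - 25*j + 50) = -3*j^5 + 18*j^4 + 51*j^3 - 450*j^2 + 600*j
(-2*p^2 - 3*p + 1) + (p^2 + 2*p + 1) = -p^2 - p + 2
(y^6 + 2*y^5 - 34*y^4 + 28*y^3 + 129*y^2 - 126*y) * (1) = y^6 + 2*y^5 - 34*y^4 + 28*y^3 + 129*y^2 - 126*y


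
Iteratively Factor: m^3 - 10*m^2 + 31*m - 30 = (m - 2)*(m^2 - 8*m + 15) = (m - 5)*(m - 2)*(m - 3)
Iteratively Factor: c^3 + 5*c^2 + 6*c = (c + 2)*(c^2 + 3*c) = c*(c + 2)*(c + 3)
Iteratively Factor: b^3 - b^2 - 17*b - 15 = (b + 1)*(b^2 - 2*b - 15) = (b - 5)*(b + 1)*(b + 3)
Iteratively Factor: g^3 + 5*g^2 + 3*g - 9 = (g - 1)*(g^2 + 6*g + 9) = (g - 1)*(g + 3)*(g + 3)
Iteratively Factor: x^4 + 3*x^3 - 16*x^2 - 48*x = (x + 3)*(x^3 - 16*x) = (x - 4)*(x + 3)*(x^2 + 4*x) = x*(x - 4)*(x + 3)*(x + 4)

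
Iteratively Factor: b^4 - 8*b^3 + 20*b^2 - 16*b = (b - 2)*(b^3 - 6*b^2 + 8*b) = (b - 4)*(b - 2)*(b^2 - 2*b) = (b - 4)*(b - 2)^2*(b)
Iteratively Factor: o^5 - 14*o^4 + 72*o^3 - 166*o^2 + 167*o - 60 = (o - 3)*(o^4 - 11*o^3 + 39*o^2 - 49*o + 20) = (o - 3)*(o - 1)*(o^3 - 10*o^2 + 29*o - 20) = (o - 3)*(o - 1)^2*(o^2 - 9*o + 20) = (o - 4)*(o - 3)*(o - 1)^2*(o - 5)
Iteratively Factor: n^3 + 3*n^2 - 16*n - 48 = (n - 4)*(n^2 + 7*n + 12) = (n - 4)*(n + 3)*(n + 4)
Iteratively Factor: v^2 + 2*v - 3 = (v + 3)*(v - 1)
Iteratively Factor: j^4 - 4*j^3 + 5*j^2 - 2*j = (j - 2)*(j^3 - 2*j^2 + j) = (j - 2)*(j - 1)*(j^2 - j) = j*(j - 2)*(j - 1)*(j - 1)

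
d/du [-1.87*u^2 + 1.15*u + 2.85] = 1.15 - 3.74*u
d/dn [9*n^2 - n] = 18*n - 1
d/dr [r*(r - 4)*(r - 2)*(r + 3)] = 4*r^3 - 9*r^2 - 20*r + 24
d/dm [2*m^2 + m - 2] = 4*m + 1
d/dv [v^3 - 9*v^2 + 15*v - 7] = 3*v^2 - 18*v + 15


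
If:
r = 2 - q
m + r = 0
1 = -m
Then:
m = -1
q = 1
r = 1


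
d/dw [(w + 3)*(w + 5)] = 2*w + 8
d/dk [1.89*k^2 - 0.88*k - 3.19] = 3.78*k - 0.88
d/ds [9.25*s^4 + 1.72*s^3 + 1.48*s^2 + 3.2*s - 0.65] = 37.0*s^3 + 5.16*s^2 + 2.96*s + 3.2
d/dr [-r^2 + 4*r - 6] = 4 - 2*r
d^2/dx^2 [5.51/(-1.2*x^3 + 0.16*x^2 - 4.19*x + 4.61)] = ((39.672*x - 1.7632)*(1.2*x^3 - 0.16*x^2 + 4.19*x - 4.61) - 5.51*(3.6*x^2 - 0.32*x + 4.19)*(7.2*x^2 - 0.64*x + 8.38))/(1.2*x^3 - 0.16*x^2 + 4.19*x - 4.61)^3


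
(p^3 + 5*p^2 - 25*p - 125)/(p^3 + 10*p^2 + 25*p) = (p - 5)/p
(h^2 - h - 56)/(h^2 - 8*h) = (h + 7)/h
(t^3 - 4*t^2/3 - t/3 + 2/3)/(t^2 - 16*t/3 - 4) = (t^2 - 2*t + 1)/(t - 6)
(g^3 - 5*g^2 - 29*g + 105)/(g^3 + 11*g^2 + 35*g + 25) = (g^2 - 10*g + 21)/(g^2 + 6*g + 5)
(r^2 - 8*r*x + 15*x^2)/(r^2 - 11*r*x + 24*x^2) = (-r + 5*x)/(-r + 8*x)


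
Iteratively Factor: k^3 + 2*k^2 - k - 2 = (k + 1)*(k^2 + k - 2) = (k + 1)*(k + 2)*(k - 1)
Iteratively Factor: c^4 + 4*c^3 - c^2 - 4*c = (c - 1)*(c^3 + 5*c^2 + 4*c) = c*(c - 1)*(c^2 + 5*c + 4) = c*(c - 1)*(c + 4)*(c + 1)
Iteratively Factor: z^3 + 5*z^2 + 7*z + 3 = (z + 1)*(z^2 + 4*z + 3) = (z + 1)*(z + 3)*(z + 1)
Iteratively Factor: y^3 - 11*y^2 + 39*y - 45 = (y - 3)*(y^2 - 8*y + 15) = (y - 5)*(y - 3)*(y - 3)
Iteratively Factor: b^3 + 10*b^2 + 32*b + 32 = (b + 2)*(b^2 + 8*b + 16) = (b + 2)*(b + 4)*(b + 4)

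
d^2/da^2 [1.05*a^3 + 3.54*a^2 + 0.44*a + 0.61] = 6.3*a + 7.08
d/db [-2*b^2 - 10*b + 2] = -4*b - 10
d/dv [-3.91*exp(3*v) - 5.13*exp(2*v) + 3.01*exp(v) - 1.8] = (-11.73*exp(2*v) - 10.26*exp(v) + 3.01)*exp(v)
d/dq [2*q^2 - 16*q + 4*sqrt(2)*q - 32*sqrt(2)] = 4*q - 16 + 4*sqrt(2)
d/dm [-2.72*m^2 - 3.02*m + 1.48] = -5.44*m - 3.02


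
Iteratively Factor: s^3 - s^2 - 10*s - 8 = (s - 4)*(s^2 + 3*s + 2) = (s - 4)*(s + 1)*(s + 2)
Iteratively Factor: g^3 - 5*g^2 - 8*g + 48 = (g + 3)*(g^2 - 8*g + 16) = (g - 4)*(g + 3)*(g - 4)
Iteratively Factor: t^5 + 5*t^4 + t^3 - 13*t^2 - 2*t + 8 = (t - 1)*(t^4 + 6*t^3 + 7*t^2 - 6*t - 8) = (t - 1)*(t + 2)*(t^3 + 4*t^2 - t - 4) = (t - 1)^2*(t + 2)*(t^2 + 5*t + 4) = (t - 1)^2*(t + 1)*(t + 2)*(t + 4)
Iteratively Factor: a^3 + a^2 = (a + 1)*(a^2) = a*(a + 1)*(a)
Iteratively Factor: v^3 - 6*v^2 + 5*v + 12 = (v + 1)*(v^2 - 7*v + 12) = (v - 4)*(v + 1)*(v - 3)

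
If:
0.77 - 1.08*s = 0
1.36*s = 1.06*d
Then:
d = 0.91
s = 0.71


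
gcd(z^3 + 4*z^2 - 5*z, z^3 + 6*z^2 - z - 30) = z + 5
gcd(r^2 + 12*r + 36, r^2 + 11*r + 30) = r + 6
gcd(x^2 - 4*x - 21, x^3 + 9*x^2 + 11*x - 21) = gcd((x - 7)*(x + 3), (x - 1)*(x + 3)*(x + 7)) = x + 3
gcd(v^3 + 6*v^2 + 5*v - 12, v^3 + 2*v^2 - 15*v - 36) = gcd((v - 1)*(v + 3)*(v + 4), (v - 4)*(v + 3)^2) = v + 3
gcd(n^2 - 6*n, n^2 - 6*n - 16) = 1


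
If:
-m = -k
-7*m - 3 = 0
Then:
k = -3/7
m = -3/7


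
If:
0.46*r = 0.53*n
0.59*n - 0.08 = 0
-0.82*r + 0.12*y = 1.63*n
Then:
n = 0.14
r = 0.16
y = 2.91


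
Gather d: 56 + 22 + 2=80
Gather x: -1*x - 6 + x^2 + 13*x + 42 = x^2 + 12*x + 36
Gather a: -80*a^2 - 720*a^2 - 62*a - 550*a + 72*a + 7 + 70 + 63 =-800*a^2 - 540*a + 140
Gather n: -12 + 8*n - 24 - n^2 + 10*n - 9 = -n^2 + 18*n - 45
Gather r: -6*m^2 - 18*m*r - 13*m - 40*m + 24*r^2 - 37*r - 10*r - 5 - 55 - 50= -6*m^2 - 53*m + 24*r^2 + r*(-18*m - 47) - 110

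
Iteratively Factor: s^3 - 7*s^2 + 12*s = (s - 3)*(s^2 - 4*s) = (s - 4)*(s - 3)*(s)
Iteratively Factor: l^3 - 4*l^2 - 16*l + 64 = (l + 4)*(l^2 - 8*l + 16) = (l - 4)*(l + 4)*(l - 4)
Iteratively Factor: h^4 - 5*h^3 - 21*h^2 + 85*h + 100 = (h - 5)*(h^3 - 21*h - 20) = (h - 5)*(h + 4)*(h^2 - 4*h - 5) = (h - 5)*(h + 1)*(h + 4)*(h - 5)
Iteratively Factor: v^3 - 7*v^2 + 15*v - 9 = (v - 3)*(v^2 - 4*v + 3) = (v - 3)*(v - 1)*(v - 3)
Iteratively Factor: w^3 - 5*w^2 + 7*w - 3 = (w - 1)*(w^2 - 4*w + 3) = (w - 3)*(w - 1)*(w - 1)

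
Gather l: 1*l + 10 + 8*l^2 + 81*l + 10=8*l^2 + 82*l + 20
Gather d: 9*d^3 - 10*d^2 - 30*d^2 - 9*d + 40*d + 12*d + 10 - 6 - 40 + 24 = 9*d^3 - 40*d^2 + 43*d - 12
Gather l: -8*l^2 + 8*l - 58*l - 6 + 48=-8*l^2 - 50*l + 42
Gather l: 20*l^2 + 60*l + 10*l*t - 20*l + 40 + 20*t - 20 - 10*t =20*l^2 + l*(10*t + 40) + 10*t + 20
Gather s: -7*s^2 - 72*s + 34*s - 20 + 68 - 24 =-7*s^2 - 38*s + 24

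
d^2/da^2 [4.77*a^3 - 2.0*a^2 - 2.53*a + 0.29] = 28.62*a - 4.0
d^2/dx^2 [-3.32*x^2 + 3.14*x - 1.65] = -6.64000000000000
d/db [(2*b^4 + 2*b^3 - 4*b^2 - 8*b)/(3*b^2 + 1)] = 2*(6*b^5 + 3*b^4 + 4*b^3 + 15*b^2 - 4*b - 4)/(9*b^4 + 6*b^2 + 1)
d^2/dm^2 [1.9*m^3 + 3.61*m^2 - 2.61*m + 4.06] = 11.4*m + 7.22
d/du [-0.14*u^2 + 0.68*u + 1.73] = 0.68 - 0.28*u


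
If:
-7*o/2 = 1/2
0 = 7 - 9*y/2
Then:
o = -1/7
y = 14/9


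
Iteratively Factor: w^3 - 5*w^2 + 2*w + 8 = (w + 1)*(w^2 - 6*w + 8) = (w - 2)*(w + 1)*(w - 4)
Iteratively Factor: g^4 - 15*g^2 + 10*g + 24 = (g + 1)*(g^3 - g^2 - 14*g + 24) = (g + 1)*(g + 4)*(g^2 - 5*g + 6) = (g - 2)*(g + 1)*(g + 4)*(g - 3)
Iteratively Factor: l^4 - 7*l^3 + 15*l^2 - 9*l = (l - 1)*(l^3 - 6*l^2 + 9*l) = (l - 3)*(l - 1)*(l^2 - 3*l) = l*(l - 3)*(l - 1)*(l - 3)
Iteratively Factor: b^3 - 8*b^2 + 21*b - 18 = (b - 2)*(b^2 - 6*b + 9) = (b - 3)*(b - 2)*(b - 3)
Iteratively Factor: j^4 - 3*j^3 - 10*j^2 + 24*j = (j - 2)*(j^3 - j^2 - 12*j) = j*(j - 2)*(j^2 - j - 12) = j*(j - 4)*(j - 2)*(j + 3)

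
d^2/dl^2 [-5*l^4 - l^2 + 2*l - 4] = -60*l^2 - 2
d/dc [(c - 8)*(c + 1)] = 2*c - 7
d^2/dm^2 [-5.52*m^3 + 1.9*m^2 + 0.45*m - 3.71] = 3.8 - 33.12*m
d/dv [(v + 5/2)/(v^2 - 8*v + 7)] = (v^2 - 8*v - (v - 4)*(2*v + 5) + 7)/(v^2 - 8*v + 7)^2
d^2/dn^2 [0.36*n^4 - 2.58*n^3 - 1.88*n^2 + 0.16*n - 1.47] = 4.32*n^2 - 15.48*n - 3.76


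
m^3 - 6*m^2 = m^2*(m - 6)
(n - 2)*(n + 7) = n^2 + 5*n - 14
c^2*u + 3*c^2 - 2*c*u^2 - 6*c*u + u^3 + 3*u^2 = (-c + u)^2*(u + 3)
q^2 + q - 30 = (q - 5)*(q + 6)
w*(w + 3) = w^2 + 3*w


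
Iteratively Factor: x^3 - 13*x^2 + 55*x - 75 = (x - 5)*(x^2 - 8*x + 15) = (x - 5)^2*(x - 3)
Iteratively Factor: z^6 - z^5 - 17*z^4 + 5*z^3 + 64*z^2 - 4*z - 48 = (z + 3)*(z^5 - 4*z^4 - 5*z^3 + 20*z^2 + 4*z - 16) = (z - 1)*(z + 3)*(z^4 - 3*z^3 - 8*z^2 + 12*z + 16) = (z - 4)*(z - 1)*(z + 3)*(z^3 + z^2 - 4*z - 4) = (z - 4)*(z - 1)*(z + 1)*(z + 3)*(z^2 - 4) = (z - 4)*(z - 2)*(z - 1)*(z + 1)*(z + 3)*(z + 2)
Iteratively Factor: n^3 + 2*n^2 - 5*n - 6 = (n - 2)*(n^2 + 4*n + 3) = (n - 2)*(n + 3)*(n + 1)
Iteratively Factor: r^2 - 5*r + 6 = (r - 3)*(r - 2)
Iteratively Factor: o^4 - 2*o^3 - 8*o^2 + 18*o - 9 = (o - 1)*(o^3 - o^2 - 9*o + 9) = (o - 1)*(o + 3)*(o^2 - 4*o + 3) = (o - 1)^2*(o + 3)*(o - 3)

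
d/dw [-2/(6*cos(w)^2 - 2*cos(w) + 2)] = (1 - 6*cos(w))*sin(w)/(3*sin(w)^2 + cos(w) - 4)^2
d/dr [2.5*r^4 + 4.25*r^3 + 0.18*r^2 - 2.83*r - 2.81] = 10.0*r^3 + 12.75*r^2 + 0.36*r - 2.83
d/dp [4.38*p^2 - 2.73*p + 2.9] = 8.76*p - 2.73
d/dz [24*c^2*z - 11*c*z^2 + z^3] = 24*c^2 - 22*c*z + 3*z^2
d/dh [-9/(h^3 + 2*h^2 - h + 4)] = 9*(3*h^2 + 4*h - 1)/(h^3 + 2*h^2 - h + 4)^2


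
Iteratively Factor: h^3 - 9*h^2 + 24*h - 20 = (h - 2)*(h^2 - 7*h + 10) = (h - 5)*(h - 2)*(h - 2)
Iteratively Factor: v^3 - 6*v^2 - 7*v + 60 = (v - 5)*(v^2 - v - 12) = (v - 5)*(v + 3)*(v - 4)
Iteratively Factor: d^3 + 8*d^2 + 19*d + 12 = (d + 1)*(d^2 + 7*d + 12) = (d + 1)*(d + 3)*(d + 4)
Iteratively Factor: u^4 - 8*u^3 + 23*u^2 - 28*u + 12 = (u - 2)*(u^3 - 6*u^2 + 11*u - 6) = (u - 2)*(u - 1)*(u^2 - 5*u + 6) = (u - 2)^2*(u - 1)*(u - 3)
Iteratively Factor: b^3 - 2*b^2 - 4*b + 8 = (b + 2)*(b^2 - 4*b + 4) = (b - 2)*(b + 2)*(b - 2)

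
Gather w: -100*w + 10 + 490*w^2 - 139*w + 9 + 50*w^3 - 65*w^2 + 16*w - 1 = 50*w^3 + 425*w^2 - 223*w + 18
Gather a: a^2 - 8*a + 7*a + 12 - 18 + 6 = a^2 - a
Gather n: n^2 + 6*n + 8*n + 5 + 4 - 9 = n^2 + 14*n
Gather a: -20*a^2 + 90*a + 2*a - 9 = -20*a^2 + 92*a - 9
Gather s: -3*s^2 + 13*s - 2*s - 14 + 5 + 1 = -3*s^2 + 11*s - 8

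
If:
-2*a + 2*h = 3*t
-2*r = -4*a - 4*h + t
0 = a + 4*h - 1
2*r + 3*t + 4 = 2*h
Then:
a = -29/11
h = 10/11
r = -51/11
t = 26/11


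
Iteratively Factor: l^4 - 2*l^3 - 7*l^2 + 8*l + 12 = (l - 3)*(l^3 + l^2 - 4*l - 4) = (l - 3)*(l - 2)*(l^2 + 3*l + 2) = (l - 3)*(l - 2)*(l + 2)*(l + 1)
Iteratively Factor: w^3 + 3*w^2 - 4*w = (w)*(w^2 + 3*w - 4) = w*(w - 1)*(w + 4)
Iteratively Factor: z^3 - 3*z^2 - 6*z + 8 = (z - 1)*(z^2 - 2*z - 8) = (z - 1)*(z + 2)*(z - 4)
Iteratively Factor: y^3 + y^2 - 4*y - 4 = (y + 2)*(y^2 - y - 2) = (y - 2)*(y + 2)*(y + 1)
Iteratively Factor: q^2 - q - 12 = (q + 3)*(q - 4)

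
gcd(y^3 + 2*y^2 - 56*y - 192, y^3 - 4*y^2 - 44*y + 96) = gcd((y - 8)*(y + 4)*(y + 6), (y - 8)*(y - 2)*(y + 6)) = y^2 - 2*y - 48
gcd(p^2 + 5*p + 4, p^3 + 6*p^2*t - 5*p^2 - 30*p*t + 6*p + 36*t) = 1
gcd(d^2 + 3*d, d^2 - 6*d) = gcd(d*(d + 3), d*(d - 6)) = d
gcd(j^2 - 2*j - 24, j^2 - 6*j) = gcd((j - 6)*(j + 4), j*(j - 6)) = j - 6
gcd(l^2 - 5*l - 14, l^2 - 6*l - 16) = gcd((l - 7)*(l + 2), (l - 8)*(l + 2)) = l + 2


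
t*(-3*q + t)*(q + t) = -3*q^2*t - 2*q*t^2 + t^3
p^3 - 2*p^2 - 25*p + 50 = (p - 5)*(p - 2)*(p + 5)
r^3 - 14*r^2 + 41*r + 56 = (r - 8)*(r - 7)*(r + 1)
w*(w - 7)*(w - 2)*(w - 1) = w^4 - 10*w^3 + 23*w^2 - 14*w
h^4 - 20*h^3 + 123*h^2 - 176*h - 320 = (h - 8)^2*(h - 5)*(h + 1)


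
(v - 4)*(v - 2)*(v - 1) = v^3 - 7*v^2 + 14*v - 8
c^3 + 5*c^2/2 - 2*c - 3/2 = (c - 1)*(c + 1/2)*(c + 3)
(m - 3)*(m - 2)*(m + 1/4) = m^3 - 19*m^2/4 + 19*m/4 + 3/2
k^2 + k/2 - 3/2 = (k - 1)*(k + 3/2)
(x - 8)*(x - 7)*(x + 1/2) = x^3 - 29*x^2/2 + 97*x/2 + 28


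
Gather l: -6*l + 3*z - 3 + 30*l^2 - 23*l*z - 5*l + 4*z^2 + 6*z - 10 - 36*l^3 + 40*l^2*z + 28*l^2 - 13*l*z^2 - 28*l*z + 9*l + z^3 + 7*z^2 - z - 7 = -36*l^3 + l^2*(40*z + 58) + l*(-13*z^2 - 51*z - 2) + z^3 + 11*z^2 + 8*z - 20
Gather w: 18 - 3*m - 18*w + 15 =-3*m - 18*w + 33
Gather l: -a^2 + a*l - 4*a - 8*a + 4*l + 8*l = -a^2 - 12*a + l*(a + 12)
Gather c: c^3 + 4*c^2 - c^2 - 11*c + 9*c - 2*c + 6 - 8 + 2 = c^3 + 3*c^2 - 4*c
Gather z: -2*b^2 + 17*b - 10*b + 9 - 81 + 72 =-2*b^2 + 7*b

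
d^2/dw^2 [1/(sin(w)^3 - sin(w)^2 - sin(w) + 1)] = (-7*sin(w) + 9*cos(w)^2 - 13)/((sin(w) - 1)*cos(w)^4)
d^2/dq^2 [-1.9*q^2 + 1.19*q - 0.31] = -3.80000000000000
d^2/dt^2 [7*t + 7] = 0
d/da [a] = 1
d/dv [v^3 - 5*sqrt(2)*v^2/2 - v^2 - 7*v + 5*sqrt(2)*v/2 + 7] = 3*v^2 - 5*sqrt(2)*v - 2*v - 7 + 5*sqrt(2)/2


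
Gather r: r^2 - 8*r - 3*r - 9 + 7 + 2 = r^2 - 11*r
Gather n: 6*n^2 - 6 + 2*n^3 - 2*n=2*n^3 + 6*n^2 - 2*n - 6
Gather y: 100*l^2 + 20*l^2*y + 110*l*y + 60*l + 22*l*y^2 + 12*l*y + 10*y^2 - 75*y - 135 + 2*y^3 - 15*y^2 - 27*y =100*l^2 + 60*l + 2*y^3 + y^2*(22*l - 5) + y*(20*l^2 + 122*l - 102) - 135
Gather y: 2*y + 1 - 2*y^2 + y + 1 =-2*y^2 + 3*y + 2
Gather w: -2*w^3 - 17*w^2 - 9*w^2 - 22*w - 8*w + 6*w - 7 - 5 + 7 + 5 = -2*w^3 - 26*w^2 - 24*w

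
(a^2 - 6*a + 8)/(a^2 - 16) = (a - 2)/(a + 4)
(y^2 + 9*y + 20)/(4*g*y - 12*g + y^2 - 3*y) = (y^2 + 9*y + 20)/(4*g*y - 12*g + y^2 - 3*y)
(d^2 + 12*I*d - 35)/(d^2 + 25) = (d + 7*I)/(d - 5*I)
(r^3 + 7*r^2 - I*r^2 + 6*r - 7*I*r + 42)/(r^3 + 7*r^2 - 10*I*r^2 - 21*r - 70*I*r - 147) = (r + 2*I)/(r - 7*I)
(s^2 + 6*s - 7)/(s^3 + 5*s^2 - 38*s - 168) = (s - 1)/(s^2 - 2*s - 24)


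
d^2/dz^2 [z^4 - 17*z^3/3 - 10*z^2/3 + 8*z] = 12*z^2 - 34*z - 20/3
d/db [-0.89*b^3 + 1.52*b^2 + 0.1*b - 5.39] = -2.67*b^2 + 3.04*b + 0.1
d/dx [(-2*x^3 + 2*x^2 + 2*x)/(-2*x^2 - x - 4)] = 2*(2*x^4 + 2*x^3 + 13*x^2 - 8*x - 4)/(4*x^4 + 4*x^3 + 17*x^2 + 8*x + 16)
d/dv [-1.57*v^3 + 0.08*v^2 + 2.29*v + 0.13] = -4.71*v^2 + 0.16*v + 2.29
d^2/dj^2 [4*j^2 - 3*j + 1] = 8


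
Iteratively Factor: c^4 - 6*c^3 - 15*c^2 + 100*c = (c - 5)*(c^3 - c^2 - 20*c) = c*(c - 5)*(c^2 - c - 20) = c*(c - 5)*(c + 4)*(c - 5)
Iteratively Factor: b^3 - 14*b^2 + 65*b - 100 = (b - 5)*(b^2 - 9*b + 20) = (b - 5)^2*(b - 4)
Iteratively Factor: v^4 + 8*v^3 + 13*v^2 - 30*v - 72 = (v + 3)*(v^3 + 5*v^2 - 2*v - 24) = (v - 2)*(v + 3)*(v^2 + 7*v + 12) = (v - 2)*(v + 3)^2*(v + 4)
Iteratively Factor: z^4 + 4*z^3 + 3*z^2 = (z)*(z^3 + 4*z^2 + 3*z) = z^2*(z^2 + 4*z + 3) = z^2*(z + 3)*(z + 1)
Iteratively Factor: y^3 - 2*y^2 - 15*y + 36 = (y + 4)*(y^2 - 6*y + 9) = (y - 3)*(y + 4)*(y - 3)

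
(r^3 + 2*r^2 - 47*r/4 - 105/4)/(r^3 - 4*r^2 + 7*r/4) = (2*r^2 + 11*r + 15)/(r*(2*r - 1))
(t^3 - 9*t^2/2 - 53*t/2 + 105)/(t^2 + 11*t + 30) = (t^2 - 19*t/2 + 21)/(t + 6)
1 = 1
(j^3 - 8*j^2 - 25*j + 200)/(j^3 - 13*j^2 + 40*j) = (j + 5)/j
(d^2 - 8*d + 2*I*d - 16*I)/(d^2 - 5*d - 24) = (d + 2*I)/(d + 3)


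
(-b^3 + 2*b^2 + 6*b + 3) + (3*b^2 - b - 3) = -b^3 + 5*b^2 + 5*b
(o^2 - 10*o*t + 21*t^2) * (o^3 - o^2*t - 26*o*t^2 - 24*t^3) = o^5 - 11*o^4*t + 5*o^3*t^2 + 215*o^2*t^3 - 306*o*t^4 - 504*t^5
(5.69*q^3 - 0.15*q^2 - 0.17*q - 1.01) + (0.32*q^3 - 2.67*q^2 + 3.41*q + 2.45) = 6.01*q^3 - 2.82*q^2 + 3.24*q + 1.44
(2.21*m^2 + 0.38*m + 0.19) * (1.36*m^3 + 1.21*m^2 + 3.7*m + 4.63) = 3.0056*m^5 + 3.1909*m^4 + 8.8952*m^3 + 11.8682*m^2 + 2.4624*m + 0.8797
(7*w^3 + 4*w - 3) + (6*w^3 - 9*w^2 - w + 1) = 13*w^3 - 9*w^2 + 3*w - 2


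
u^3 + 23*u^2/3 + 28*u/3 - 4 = (u - 1/3)*(u + 2)*(u + 6)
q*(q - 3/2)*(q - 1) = q^3 - 5*q^2/2 + 3*q/2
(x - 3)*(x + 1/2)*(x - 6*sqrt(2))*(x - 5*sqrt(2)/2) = x^4 - 17*sqrt(2)*x^3/2 - 5*x^3/2 + 57*x^2/2 + 85*sqrt(2)*x^2/4 - 75*x + 51*sqrt(2)*x/4 - 45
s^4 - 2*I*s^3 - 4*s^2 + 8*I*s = s*(s - 2)*(s + 2)*(s - 2*I)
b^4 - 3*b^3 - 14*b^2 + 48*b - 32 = (b - 4)*(b - 2)*(b - 1)*(b + 4)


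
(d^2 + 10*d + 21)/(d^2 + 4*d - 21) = (d + 3)/(d - 3)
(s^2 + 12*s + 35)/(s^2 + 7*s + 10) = (s + 7)/(s + 2)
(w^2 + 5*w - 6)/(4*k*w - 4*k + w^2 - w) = (w + 6)/(4*k + w)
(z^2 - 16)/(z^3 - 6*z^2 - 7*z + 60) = (z + 4)/(z^2 - 2*z - 15)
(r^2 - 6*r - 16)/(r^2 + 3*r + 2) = (r - 8)/(r + 1)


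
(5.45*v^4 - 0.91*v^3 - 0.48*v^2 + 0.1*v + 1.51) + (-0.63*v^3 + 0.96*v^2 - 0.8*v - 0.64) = 5.45*v^4 - 1.54*v^3 + 0.48*v^2 - 0.7*v + 0.87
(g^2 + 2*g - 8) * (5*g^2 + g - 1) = 5*g^4 + 11*g^3 - 39*g^2 - 10*g + 8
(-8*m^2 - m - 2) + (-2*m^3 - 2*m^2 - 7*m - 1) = -2*m^3 - 10*m^2 - 8*m - 3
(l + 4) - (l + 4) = 0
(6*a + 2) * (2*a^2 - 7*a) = 12*a^3 - 38*a^2 - 14*a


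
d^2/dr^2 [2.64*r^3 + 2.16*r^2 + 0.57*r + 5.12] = 15.84*r + 4.32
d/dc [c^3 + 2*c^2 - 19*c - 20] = 3*c^2 + 4*c - 19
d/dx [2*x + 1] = 2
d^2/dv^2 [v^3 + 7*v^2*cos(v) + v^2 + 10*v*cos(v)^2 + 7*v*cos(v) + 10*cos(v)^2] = -7*v^2*cos(v) - 28*v*sin(v) - 7*v*cos(v) - 20*v*cos(2*v) + 6*v - 20*sqrt(2)*sin(2*v + pi/4) + 14*sqrt(2)*cos(v + pi/4) + 2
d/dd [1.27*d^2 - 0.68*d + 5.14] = 2.54*d - 0.68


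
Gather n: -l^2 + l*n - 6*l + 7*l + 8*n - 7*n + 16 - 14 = -l^2 + l + n*(l + 1) + 2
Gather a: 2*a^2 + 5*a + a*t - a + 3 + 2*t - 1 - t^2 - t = 2*a^2 + a*(t + 4) - t^2 + t + 2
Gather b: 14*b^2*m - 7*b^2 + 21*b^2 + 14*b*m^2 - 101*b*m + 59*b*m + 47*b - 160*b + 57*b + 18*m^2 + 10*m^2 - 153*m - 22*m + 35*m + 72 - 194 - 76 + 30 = b^2*(14*m + 14) + b*(14*m^2 - 42*m - 56) + 28*m^2 - 140*m - 168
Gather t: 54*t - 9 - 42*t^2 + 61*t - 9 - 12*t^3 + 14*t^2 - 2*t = -12*t^3 - 28*t^2 + 113*t - 18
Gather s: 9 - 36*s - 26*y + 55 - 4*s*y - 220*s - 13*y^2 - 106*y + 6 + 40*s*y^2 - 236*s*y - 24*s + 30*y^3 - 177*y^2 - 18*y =s*(40*y^2 - 240*y - 280) + 30*y^3 - 190*y^2 - 150*y + 70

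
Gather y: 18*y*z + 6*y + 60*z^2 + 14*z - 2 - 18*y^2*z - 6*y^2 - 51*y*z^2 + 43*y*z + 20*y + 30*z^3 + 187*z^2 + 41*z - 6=y^2*(-18*z - 6) + y*(-51*z^2 + 61*z + 26) + 30*z^3 + 247*z^2 + 55*z - 8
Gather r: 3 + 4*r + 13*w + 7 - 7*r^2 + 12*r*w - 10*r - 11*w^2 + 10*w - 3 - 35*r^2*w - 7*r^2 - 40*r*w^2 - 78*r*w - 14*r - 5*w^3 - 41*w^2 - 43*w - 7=r^2*(-35*w - 14) + r*(-40*w^2 - 66*w - 20) - 5*w^3 - 52*w^2 - 20*w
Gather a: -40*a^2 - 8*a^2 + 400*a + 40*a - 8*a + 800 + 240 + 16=-48*a^2 + 432*a + 1056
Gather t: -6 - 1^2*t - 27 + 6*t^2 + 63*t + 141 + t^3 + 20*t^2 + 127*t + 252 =t^3 + 26*t^2 + 189*t + 360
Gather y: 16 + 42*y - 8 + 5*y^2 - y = 5*y^2 + 41*y + 8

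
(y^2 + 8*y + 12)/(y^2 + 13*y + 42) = (y + 2)/(y + 7)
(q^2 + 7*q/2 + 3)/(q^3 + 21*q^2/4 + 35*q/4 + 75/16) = 8*(q + 2)/(8*q^2 + 30*q + 25)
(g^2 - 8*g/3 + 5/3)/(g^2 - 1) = (g - 5/3)/(g + 1)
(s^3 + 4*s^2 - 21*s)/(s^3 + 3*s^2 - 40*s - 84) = s*(s - 3)/(s^2 - 4*s - 12)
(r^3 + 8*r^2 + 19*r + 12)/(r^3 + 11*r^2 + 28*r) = (r^2 + 4*r + 3)/(r*(r + 7))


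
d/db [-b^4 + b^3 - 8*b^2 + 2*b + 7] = -4*b^3 + 3*b^2 - 16*b + 2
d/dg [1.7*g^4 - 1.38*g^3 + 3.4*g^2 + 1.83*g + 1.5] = 6.8*g^3 - 4.14*g^2 + 6.8*g + 1.83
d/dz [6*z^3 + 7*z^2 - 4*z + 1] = 18*z^2 + 14*z - 4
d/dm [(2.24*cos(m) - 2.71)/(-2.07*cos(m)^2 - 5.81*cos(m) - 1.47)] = (-4.6368*cos(m)^2 + 11.2194*cos(m) + 19.0379)*sin(m)/(4.2849*cos(m)^4 + 24.0534*cos(m)^3 + 39.8419*cos(m)^2 + 17.0814*cos(m) + 2.1609)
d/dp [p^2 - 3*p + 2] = 2*p - 3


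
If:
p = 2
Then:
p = 2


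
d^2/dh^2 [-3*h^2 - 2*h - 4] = -6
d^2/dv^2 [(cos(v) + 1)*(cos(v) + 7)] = -8*cos(v) - 2*cos(2*v)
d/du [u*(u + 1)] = 2*u + 1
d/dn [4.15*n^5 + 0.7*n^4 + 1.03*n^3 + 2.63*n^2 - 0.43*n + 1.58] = 20.75*n^4 + 2.8*n^3 + 3.09*n^2 + 5.26*n - 0.43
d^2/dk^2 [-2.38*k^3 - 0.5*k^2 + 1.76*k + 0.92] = -14.28*k - 1.0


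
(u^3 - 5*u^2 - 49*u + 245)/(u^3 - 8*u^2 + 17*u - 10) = (u^2 - 49)/(u^2 - 3*u + 2)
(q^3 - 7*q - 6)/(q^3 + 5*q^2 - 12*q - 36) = (q + 1)/(q + 6)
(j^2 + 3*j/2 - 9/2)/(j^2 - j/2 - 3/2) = (j + 3)/(j + 1)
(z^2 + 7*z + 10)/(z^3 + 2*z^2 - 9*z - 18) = (z + 5)/(z^2 - 9)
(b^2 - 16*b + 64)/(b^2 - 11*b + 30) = (b^2 - 16*b + 64)/(b^2 - 11*b + 30)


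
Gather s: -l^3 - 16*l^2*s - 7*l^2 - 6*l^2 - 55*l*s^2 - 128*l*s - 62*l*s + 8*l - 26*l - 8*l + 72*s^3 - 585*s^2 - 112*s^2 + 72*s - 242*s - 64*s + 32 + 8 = -l^3 - 13*l^2 - 26*l + 72*s^3 + s^2*(-55*l - 697) + s*(-16*l^2 - 190*l - 234) + 40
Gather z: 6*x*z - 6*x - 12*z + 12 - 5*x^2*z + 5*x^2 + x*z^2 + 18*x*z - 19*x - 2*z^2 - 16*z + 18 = 5*x^2 - 25*x + z^2*(x - 2) + z*(-5*x^2 + 24*x - 28) + 30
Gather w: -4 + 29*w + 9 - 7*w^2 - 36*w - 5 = -7*w^2 - 7*w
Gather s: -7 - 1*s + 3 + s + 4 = 0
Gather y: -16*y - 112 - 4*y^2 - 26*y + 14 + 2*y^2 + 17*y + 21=-2*y^2 - 25*y - 77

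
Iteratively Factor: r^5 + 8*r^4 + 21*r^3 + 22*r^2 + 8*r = (r + 1)*(r^4 + 7*r^3 + 14*r^2 + 8*r) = (r + 1)^2*(r^3 + 6*r^2 + 8*r) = (r + 1)^2*(r + 2)*(r^2 + 4*r) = r*(r + 1)^2*(r + 2)*(r + 4)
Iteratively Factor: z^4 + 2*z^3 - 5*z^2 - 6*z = (z + 3)*(z^3 - z^2 - 2*z) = (z - 2)*(z + 3)*(z^2 + z) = (z - 2)*(z + 1)*(z + 3)*(z)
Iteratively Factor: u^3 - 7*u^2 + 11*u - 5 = (u - 5)*(u^2 - 2*u + 1) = (u - 5)*(u - 1)*(u - 1)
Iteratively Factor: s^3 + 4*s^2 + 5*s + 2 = (s + 2)*(s^2 + 2*s + 1) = (s + 1)*(s + 2)*(s + 1)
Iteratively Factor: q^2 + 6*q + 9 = (q + 3)*(q + 3)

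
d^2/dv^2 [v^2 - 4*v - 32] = 2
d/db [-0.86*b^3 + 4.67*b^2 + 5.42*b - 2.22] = -2.58*b^2 + 9.34*b + 5.42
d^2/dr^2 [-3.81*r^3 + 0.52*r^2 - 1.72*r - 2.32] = 1.04 - 22.86*r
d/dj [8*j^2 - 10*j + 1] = 16*j - 10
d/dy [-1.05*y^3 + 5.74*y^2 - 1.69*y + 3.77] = -3.15*y^2 + 11.48*y - 1.69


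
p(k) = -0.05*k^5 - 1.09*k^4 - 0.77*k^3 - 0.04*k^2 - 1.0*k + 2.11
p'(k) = -0.25*k^4 - 4.36*k^3 - 2.31*k^2 - 0.08*k - 1.0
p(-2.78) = -35.68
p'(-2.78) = 60.11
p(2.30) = -43.49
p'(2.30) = -73.45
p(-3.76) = -134.05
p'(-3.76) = 148.44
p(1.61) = -10.68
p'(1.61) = -26.99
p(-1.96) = -4.93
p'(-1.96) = 19.42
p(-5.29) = -526.19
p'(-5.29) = 384.44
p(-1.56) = 0.50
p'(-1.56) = 8.57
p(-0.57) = 2.70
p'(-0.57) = -0.92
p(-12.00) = -8821.73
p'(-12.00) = 2017.40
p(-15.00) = -14605.64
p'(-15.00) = 1539.20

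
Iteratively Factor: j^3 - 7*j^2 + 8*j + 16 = (j + 1)*(j^2 - 8*j + 16) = (j - 4)*(j + 1)*(j - 4)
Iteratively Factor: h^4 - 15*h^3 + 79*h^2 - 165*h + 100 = (h - 5)*(h^3 - 10*h^2 + 29*h - 20) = (h - 5)*(h - 1)*(h^2 - 9*h + 20) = (h - 5)*(h - 4)*(h - 1)*(h - 5)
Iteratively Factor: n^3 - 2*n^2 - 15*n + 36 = (n + 4)*(n^2 - 6*n + 9) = (n - 3)*(n + 4)*(n - 3)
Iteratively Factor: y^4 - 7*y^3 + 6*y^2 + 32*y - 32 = (y + 2)*(y^3 - 9*y^2 + 24*y - 16) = (y - 4)*(y + 2)*(y^2 - 5*y + 4) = (y - 4)*(y - 1)*(y + 2)*(y - 4)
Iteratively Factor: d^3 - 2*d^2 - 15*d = (d + 3)*(d^2 - 5*d) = d*(d + 3)*(d - 5)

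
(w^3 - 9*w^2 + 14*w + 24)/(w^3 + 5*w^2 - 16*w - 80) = (w^2 - 5*w - 6)/(w^2 + 9*w + 20)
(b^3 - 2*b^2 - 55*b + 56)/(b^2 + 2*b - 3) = (b^2 - b - 56)/(b + 3)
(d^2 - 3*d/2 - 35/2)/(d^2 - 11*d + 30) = (d + 7/2)/(d - 6)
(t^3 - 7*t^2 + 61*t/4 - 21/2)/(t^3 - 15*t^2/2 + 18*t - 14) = (t - 3/2)/(t - 2)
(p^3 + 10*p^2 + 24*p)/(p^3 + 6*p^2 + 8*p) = (p + 6)/(p + 2)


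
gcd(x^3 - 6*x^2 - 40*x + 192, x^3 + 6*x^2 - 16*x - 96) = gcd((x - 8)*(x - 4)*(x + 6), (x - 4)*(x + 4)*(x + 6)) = x^2 + 2*x - 24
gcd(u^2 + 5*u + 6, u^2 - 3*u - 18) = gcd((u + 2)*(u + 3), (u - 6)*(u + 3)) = u + 3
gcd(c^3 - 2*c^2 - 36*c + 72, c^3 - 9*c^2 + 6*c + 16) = c - 2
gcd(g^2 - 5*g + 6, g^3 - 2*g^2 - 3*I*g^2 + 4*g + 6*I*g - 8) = g - 2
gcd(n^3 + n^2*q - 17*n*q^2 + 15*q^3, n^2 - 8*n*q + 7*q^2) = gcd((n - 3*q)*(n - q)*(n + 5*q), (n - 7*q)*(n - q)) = -n + q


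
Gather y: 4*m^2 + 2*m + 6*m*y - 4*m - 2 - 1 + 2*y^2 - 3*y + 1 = 4*m^2 - 2*m + 2*y^2 + y*(6*m - 3) - 2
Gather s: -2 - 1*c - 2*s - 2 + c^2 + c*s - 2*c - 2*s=c^2 - 3*c + s*(c - 4) - 4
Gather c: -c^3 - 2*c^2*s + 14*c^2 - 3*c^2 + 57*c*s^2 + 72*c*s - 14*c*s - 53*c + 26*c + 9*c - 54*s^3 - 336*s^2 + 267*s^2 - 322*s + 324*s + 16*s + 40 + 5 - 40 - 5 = -c^3 + c^2*(11 - 2*s) + c*(57*s^2 + 58*s - 18) - 54*s^3 - 69*s^2 + 18*s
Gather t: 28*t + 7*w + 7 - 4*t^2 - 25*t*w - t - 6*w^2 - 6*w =-4*t^2 + t*(27 - 25*w) - 6*w^2 + w + 7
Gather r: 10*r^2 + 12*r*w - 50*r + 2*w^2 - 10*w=10*r^2 + r*(12*w - 50) + 2*w^2 - 10*w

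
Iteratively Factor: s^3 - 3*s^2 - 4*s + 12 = (s - 3)*(s^2 - 4) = (s - 3)*(s - 2)*(s + 2)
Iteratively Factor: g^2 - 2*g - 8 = (g + 2)*(g - 4)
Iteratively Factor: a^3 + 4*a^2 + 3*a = (a + 3)*(a^2 + a) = a*(a + 3)*(a + 1)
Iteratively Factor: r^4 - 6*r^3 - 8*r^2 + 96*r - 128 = (r - 4)*(r^3 - 2*r^2 - 16*r + 32) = (r - 4)*(r - 2)*(r^2 - 16) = (r - 4)*(r - 2)*(r + 4)*(r - 4)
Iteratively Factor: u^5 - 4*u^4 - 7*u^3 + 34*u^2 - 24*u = (u - 1)*(u^4 - 3*u^3 - 10*u^2 + 24*u) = (u - 4)*(u - 1)*(u^3 + u^2 - 6*u) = (u - 4)*(u - 1)*(u + 3)*(u^2 - 2*u) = (u - 4)*(u - 2)*(u - 1)*(u + 3)*(u)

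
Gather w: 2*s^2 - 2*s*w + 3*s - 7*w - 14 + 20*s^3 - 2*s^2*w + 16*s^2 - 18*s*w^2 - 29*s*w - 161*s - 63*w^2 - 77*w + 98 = 20*s^3 + 18*s^2 - 158*s + w^2*(-18*s - 63) + w*(-2*s^2 - 31*s - 84) + 84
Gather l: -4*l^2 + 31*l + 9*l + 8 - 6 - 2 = -4*l^2 + 40*l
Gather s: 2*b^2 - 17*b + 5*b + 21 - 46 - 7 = 2*b^2 - 12*b - 32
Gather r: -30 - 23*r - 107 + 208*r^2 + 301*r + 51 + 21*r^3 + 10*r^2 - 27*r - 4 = 21*r^3 + 218*r^2 + 251*r - 90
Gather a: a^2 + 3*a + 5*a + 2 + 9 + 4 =a^2 + 8*a + 15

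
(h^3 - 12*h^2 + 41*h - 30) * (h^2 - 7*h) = h^5 - 19*h^4 + 125*h^3 - 317*h^2 + 210*h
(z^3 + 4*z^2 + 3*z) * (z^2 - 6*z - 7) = z^5 - 2*z^4 - 28*z^3 - 46*z^2 - 21*z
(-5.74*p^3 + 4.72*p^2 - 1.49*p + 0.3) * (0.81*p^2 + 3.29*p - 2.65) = -4.6494*p^5 - 15.0614*p^4 + 29.5329*p^3 - 17.1671*p^2 + 4.9355*p - 0.795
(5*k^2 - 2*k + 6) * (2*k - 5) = 10*k^3 - 29*k^2 + 22*k - 30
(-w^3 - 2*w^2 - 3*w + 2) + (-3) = -w^3 - 2*w^2 - 3*w - 1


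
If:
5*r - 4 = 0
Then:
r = 4/5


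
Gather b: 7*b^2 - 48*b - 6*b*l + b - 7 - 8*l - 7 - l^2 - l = 7*b^2 + b*(-6*l - 47) - l^2 - 9*l - 14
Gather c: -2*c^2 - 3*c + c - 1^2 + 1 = -2*c^2 - 2*c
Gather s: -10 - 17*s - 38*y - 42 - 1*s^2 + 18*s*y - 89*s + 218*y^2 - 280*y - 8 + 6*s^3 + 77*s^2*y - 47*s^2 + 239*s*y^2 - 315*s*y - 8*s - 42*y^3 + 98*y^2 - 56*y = 6*s^3 + s^2*(77*y - 48) + s*(239*y^2 - 297*y - 114) - 42*y^3 + 316*y^2 - 374*y - 60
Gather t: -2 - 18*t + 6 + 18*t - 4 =0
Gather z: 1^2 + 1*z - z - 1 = 0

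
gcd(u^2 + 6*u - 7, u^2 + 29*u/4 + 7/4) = u + 7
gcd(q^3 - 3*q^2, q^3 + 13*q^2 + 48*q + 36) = 1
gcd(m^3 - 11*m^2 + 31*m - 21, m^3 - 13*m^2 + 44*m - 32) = m - 1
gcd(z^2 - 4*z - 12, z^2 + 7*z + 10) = z + 2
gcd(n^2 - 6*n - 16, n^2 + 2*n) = n + 2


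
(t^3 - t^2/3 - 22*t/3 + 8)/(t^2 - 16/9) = 3*(t^2 + t - 6)/(3*t + 4)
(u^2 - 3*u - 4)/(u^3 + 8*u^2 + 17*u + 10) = (u - 4)/(u^2 + 7*u + 10)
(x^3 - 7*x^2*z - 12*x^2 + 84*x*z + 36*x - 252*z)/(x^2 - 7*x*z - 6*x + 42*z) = x - 6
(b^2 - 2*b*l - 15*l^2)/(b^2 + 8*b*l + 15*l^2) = (b - 5*l)/(b + 5*l)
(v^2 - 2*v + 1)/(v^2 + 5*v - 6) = (v - 1)/(v + 6)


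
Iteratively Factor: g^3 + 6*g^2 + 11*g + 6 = (g + 1)*(g^2 + 5*g + 6) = (g + 1)*(g + 3)*(g + 2)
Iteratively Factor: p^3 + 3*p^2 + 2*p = (p)*(p^2 + 3*p + 2) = p*(p + 2)*(p + 1)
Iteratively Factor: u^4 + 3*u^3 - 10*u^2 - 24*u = (u + 2)*(u^3 + u^2 - 12*u) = u*(u + 2)*(u^2 + u - 12) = u*(u + 2)*(u + 4)*(u - 3)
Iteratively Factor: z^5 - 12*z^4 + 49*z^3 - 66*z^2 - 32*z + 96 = (z - 4)*(z^4 - 8*z^3 + 17*z^2 + 2*z - 24) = (z - 4)*(z - 3)*(z^3 - 5*z^2 + 2*z + 8) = (z - 4)*(z - 3)*(z + 1)*(z^2 - 6*z + 8) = (z - 4)^2*(z - 3)*(z + 1)*(z - 2)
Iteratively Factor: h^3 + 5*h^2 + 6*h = (h + 2)*(h^2 + 3*h) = (h + 2)*(h + 3)*(h)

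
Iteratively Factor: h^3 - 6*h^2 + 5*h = (h - 5)*(h^2 - h) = (h - 5)*(h - 1)*(h)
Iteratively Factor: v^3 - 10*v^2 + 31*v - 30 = (v - 5)*(v^2 - 5*v + 6) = (v - 5)*(v - 3)*(v - 2)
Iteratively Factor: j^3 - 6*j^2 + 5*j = (j)*(j^2 - 6*j + 5) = j*(j - 1)*(j - 5)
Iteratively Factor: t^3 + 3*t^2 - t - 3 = (t - 1)*(t^2 + 4*t + 3) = (t - 1)*(t + 3)*(t + 1)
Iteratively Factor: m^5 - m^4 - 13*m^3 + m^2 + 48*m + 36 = (m - 3)*(m^4 + 2*m^3 - 7*m^2 - 20*m - 12) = (m - 3)*(m + 2)*(m^3 - 7*m - 6) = (m - 3)*(m + 1)*(m + 2)*(m^2 - m - 6) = (m - 3)*(m + 1)*(m + 2)^2*(m - 3)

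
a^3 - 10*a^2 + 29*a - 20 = (a - 5)*(a - 4)*(a - 1)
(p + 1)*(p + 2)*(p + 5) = p^3 + 8*p^2 + 17*p + 10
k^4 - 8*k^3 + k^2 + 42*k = k*(k - 7)*(k - 3)*(k + 2)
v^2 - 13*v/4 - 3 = (v - 4)*(v + 3/4)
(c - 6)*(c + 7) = c^2 + c - 42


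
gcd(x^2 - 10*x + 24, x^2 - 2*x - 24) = x - 6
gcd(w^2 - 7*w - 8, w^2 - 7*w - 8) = w^2 - 7*w - 8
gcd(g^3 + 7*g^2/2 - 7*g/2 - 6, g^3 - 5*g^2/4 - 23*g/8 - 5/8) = g + 1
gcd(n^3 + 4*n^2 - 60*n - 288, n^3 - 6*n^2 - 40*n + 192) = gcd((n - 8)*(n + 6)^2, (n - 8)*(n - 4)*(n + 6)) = n^2 - 2*n - 48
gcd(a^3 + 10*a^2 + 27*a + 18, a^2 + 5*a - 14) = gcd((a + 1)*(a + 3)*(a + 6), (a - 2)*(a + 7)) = 1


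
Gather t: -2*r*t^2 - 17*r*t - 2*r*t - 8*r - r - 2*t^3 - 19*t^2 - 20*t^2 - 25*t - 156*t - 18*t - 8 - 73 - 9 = -9*r - 2*t^3 + t^2*(-2*r - 39) + t*(-19*r - 199) - 90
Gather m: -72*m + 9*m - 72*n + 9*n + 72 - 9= -63*m - 63*n + 63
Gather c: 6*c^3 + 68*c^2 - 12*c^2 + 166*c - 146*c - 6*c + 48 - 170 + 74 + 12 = 6*c^3 + 56*c^2 + 14*c - 36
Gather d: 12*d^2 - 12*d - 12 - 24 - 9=12*d^2 - 12*d - 45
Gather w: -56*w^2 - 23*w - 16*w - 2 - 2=-56*w^2 - 39*w - 4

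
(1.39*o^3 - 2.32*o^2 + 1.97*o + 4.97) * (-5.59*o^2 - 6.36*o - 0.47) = -7.7701*o^5 + 4.1284*o^4 + 3.0896*o^3 - 39.2211*o^2 - 32.5351*o - 2.3359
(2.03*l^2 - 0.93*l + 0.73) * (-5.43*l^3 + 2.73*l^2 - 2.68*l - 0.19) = -11.0229*l^5 + 10.5918*l^4 - 11.9432*l^3 + 4.0996*l^2 - 1.7797*l - 0.1387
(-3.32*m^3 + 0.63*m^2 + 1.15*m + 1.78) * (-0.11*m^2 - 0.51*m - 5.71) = 0.3652*m^5 + 1.6239*m^4 + 18.5094*m^3 - 4.3796*m^2 - 7.4743*m - 10.1638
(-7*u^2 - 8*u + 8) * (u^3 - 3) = -7*u^5 - 8*u^4 + 8*u^3 + 21*u^2 + 24*u - 24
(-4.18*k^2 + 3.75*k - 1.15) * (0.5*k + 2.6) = -2.09*k^3 - 8.993*k^2 + 9.175*k - 2.99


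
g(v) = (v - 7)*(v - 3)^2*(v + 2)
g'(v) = (v - 7)*(v - 3)^2 + (v - 7)*(v + 2)*(2*v - 6) + (v - 3)^2*(v + 2) = 4*v^3 - 33*v^2 + 50*v + 39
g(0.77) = -85.82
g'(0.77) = 59.76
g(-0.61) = -137.85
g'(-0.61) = -4.69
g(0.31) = -111.83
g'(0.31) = 51.45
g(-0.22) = -133.25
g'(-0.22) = 26.36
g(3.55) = -5.79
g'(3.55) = -20.43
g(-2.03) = 6.85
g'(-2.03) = -231.95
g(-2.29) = 75.39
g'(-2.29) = -296.59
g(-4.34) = 1429.62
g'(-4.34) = -1126.56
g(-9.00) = 16128.00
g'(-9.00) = -6000.00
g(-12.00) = 42750.00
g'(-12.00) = -12225.00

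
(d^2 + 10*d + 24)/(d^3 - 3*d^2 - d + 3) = (d^2 + 10*d + 24)/(d^3 - 3*d^2 - d + 3)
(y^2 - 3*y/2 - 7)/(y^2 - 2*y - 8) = (y - 7/2)/(y - 4)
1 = 1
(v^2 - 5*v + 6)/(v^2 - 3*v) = (v - 2)/v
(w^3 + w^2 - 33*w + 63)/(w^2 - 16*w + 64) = (w^3 + w^2 - 33*w + 63)/(w^2 - 16*w + 64)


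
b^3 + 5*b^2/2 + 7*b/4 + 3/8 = (b + 1/2)^2*(b + 3/2)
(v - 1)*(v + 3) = v^2 + 2*v - 3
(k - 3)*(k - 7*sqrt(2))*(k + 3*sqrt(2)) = k^3 - 4*sqrt(2)*k^2 - 3*k^2 - 42*k + 12*sqrt(2)*k + 126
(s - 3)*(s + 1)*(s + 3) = s^3 + s^2 - 9*s - 9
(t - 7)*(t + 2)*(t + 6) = t^3 + t^2 - 44*t - 84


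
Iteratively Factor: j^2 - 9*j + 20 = (j - 5)*(j - 4)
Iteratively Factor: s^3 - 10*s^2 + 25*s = (s)*(s^2 - 10*s + 25) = s*(s - 5)*(s - 5)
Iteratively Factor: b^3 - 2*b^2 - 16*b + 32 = (b - 4)*(b^2 + 2*b - 8) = (b - 4)*(b + 4)*(b - 2)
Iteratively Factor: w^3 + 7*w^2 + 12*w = (w + 3)*(w^2 + 4*w) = (w + 3)*(w + 4)*(w)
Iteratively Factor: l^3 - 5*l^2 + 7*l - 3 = (l - 3)*(l^2 - 2*l + 1) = (l - 3)*(l - 1)*(l - 1)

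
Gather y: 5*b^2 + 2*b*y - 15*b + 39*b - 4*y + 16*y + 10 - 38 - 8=5*b^2 + 24*b + y*(2*b + 12) - 36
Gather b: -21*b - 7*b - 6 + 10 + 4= 8 - 28*b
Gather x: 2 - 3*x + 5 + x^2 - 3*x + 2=x^2 - 6*x + 9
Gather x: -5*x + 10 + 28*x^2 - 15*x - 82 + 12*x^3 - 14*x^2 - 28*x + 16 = 12*x^3 + 14*x^2 - 48*x - 56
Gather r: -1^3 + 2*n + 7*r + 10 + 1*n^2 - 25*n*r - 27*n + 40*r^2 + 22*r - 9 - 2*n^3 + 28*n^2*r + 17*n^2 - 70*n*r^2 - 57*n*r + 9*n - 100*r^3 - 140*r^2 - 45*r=-2*n^3 + 18*n^2 - 16*n - 100*r^3 + r^2*(-70*n - 100) + r*(28*n^2 - 82*n - 16)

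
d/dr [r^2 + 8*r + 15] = 2*r + 8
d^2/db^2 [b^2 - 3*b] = 2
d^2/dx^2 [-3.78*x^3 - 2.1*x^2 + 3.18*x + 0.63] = -22.68*x - 4.2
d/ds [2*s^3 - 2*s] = 6*s^2 - 2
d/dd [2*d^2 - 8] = 4*d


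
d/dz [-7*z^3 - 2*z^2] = z*(-21*z - 4)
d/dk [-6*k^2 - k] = -12*k - 1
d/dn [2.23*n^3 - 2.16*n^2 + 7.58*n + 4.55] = 6.69*n^2 - 4.32*n + 7.58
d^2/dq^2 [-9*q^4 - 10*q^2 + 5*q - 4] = -108*q^2 - 20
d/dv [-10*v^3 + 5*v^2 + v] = -30*v^2 + 10*v + 1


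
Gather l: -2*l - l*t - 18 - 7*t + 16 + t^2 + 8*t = l*(-t - 2) + t^2 + t - 2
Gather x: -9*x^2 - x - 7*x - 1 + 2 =-9*x^2 - 8*x + 1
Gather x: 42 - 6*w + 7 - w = 49 - 7*w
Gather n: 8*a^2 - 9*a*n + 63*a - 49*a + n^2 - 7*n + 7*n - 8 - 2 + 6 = 8*a^2 - 9*a*n + 14*a + n^2 - 4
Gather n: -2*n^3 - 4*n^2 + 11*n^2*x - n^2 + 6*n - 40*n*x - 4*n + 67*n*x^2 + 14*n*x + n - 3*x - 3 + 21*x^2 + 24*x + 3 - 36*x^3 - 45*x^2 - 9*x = -2*n^3 + n^2*(11*x - 5) + n*(67*x^2 - 26*x + 3) - 36*x^3 - 24*x^2 + 12*x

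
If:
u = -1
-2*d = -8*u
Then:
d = -4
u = -1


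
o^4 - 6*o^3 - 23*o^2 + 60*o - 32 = (o - 8)*(o - 1)^2*(o + 4)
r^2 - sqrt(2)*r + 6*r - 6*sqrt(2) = (r + 6)*(r - sqrt(2))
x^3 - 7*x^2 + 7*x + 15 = (x - 5)*(x - 3)*(x + 1)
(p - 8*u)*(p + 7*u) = p^2 - p*u - 56*u^2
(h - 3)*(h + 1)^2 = h^3 - h^2 - 5*h - 3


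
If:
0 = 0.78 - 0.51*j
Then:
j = 1.53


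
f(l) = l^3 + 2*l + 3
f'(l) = 3*l^2 + 2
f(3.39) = 48.74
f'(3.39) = 36.48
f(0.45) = 3.99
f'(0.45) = 2.61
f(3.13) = 39.92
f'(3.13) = 31.39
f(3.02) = 36.58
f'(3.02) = 29.36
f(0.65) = 4.57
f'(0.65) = 3.27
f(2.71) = 28.32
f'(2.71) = 24.03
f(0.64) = 4.54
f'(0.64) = 3.23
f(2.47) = 23.01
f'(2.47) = 20.30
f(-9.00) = -744.00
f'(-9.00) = 245.00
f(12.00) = 1755.00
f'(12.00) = 434.00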